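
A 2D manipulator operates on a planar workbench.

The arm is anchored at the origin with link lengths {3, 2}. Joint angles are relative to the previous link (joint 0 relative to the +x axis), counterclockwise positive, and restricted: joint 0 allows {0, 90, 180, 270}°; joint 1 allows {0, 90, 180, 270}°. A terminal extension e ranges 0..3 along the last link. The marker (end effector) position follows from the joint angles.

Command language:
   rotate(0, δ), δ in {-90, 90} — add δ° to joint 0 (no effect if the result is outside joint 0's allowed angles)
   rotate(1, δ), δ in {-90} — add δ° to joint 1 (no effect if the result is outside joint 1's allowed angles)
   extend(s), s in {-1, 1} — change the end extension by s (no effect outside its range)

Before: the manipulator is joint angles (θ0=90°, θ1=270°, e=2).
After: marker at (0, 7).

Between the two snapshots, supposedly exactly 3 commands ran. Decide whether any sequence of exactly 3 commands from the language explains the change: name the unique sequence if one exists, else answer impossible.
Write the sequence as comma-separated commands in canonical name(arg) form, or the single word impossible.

from: joint angles (θ0=90°, θ1=270°, e=2)
1. rotate(1, -90) → joint angles (θ0=90°, θ1=180°, e=2)
2. rotate(1, -90) → joint angles (θ0=90°, θ1=90°, e=2)
3. rotate(1, -90) → joint angles (θ0=90°, θ1=0°, e=2)
all 125 alternatives checked — unique.

rotate(1, -90), rotate(1, -90), rotate(1, -90)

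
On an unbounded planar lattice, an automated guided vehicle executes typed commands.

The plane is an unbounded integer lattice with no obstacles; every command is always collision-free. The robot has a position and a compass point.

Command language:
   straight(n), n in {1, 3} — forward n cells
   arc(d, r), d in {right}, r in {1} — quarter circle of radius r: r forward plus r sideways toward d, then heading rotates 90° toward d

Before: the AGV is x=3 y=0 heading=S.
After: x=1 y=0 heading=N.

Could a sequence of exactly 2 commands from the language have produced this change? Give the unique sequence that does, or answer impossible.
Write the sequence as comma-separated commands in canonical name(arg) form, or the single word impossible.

key: cell and facing (now N) both changed — the 2 commands mix motion and turning
initial: x=3 y=0 heading=S
1. arc(right, 1) → x=2 y=-1 heading=W
2. arc(right, 1) → x=1 y=0 heading=N
no rival 2-sequence matches.

arc(right, 1), arc(right, 1)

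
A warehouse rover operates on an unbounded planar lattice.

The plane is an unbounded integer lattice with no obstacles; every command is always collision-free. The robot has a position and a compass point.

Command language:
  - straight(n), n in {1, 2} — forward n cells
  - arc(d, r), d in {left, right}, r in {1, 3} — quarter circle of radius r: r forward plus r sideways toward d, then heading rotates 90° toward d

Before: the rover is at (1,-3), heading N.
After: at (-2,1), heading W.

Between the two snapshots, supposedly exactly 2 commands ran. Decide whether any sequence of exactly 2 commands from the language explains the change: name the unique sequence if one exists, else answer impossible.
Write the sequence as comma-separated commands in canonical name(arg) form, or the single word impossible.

key: order matters: swapping straight(1) and arc(left, 3) lands elsewhere
start: at (1,-3), heading N
t=1 straight(1) ⇒ at (1,-2), heading N
t=2 arc(left, 3) ⇒ at (-2,1), heading W
no rival 2-sequence matches.

straight(1), arc(left, 3)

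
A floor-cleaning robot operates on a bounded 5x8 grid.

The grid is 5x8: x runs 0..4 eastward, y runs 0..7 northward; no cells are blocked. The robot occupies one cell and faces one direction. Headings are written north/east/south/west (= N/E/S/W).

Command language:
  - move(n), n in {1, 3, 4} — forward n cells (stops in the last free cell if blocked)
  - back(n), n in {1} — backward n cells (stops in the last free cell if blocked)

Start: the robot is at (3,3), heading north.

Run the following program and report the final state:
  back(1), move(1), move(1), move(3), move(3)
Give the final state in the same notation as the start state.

start: at (3,3), heading north
t=1 back(1) ⇒ at (3,2), heading north
t=2 move(1) ⇒ at (3,3), heading north
t=3 move(1) ⇒ at (3,4), heading north
t=4 move(3) ⇒ at (3,7), heading north
t=5 move(3) ⇒ at (3,7), heading north

at (3,7), heading north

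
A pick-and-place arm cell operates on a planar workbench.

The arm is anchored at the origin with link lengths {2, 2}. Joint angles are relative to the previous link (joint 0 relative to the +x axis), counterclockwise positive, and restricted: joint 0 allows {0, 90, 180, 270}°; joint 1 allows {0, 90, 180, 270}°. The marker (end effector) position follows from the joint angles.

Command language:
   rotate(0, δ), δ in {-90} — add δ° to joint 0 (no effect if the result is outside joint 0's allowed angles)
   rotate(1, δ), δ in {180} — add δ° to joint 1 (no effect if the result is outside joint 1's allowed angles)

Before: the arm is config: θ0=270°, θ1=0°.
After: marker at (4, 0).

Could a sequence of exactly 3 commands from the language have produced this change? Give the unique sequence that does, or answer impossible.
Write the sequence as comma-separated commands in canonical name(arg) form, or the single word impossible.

begin: config: θ0=270°, θ1=0°
step 1 (rotate(0, -90)): config: θ0=180°, θ1=0°
step 2 (rotate(0, -90)): config: θ0=90°, θ1=0°
step 3 (rotate(0, -90)): config: θ0=0°, θ1=0°
no other 3-command option fits: unique.

rotate(0, -90), rotate(0, -90), rotate(0, -90)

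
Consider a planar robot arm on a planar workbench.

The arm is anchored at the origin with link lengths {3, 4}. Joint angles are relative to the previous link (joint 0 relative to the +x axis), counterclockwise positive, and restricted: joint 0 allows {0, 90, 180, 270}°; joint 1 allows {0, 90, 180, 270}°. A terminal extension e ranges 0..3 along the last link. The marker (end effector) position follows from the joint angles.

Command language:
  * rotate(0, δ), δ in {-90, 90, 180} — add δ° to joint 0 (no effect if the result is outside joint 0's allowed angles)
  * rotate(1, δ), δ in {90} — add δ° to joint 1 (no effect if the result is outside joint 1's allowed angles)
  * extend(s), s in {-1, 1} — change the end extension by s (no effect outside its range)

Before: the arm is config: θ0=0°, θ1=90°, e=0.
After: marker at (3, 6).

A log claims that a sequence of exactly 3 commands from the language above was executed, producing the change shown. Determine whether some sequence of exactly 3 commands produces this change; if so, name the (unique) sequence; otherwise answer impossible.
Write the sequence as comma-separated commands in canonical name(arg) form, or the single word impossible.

extend(-1), extend(1), extend(1)

key: running extend(1) before extend(-1) would end elsewhere — order is forced
begin: config: θ0=0°, θ1=90°, e=0
[1] after extend(-1): config: θ0=0°, θ1=90°, e=0
[2] after extend(1): config: θ0=0°, θ1=90°, e=1
[3] after extend(1): config: θ0=0°, θ1=90°, e=2
uniquely the one of 216 3-step routes that fits.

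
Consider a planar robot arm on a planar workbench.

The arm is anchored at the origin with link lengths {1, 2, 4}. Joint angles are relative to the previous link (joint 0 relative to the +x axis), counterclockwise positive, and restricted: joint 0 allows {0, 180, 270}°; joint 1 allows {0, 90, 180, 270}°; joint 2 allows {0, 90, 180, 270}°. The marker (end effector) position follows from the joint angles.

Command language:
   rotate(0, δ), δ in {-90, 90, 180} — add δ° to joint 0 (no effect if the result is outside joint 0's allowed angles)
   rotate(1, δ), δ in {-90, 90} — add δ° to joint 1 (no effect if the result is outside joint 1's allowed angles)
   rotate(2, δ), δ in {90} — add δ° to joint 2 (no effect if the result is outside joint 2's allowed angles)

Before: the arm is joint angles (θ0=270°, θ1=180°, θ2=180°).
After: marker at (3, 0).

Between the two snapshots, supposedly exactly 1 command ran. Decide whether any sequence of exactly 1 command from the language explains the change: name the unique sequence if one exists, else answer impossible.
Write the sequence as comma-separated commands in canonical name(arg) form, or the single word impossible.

rotate(0, 90)

initial: joint angles (θ0=270°, θ1=180°, θ2=180°)
step 1 (rotate(0, 90)): joint angles (θ0=0°, θ1=180°, θ2=180°)
uniquely the one of 6 1-step routes that fits.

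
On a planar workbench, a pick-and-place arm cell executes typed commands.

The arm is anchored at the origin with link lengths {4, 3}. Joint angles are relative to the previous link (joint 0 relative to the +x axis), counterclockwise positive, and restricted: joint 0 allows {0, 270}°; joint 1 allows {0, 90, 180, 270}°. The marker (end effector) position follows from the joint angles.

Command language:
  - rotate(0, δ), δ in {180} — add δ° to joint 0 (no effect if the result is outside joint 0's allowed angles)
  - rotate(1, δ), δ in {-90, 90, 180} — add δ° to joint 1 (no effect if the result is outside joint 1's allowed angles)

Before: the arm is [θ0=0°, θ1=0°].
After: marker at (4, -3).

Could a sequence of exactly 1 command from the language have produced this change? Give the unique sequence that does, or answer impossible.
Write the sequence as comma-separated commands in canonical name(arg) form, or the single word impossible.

rotate(1, -90)

from: [θ0=0°, θ1=0°]
1. rotate(1, -90) → [θ0=0°, θ1=270°]
no other 1-command option fits: unique.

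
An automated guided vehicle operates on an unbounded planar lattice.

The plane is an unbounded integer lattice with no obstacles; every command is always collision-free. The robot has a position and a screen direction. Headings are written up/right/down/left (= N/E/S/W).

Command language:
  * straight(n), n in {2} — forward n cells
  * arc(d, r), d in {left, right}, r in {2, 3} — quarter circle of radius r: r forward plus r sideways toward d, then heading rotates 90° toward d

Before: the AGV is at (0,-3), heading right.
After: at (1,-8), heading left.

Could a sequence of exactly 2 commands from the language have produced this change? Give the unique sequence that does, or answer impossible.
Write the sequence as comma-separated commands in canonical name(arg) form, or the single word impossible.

arc(right, 3), arc(right, 2)

key: cell and facing (now W) both changed — the 2 commands mix motion and turning
initial: at (0,-3), heading right
[1] after arc(right, 3): at (3,-6), heading down
[2] after arc(right, 2): at (1,-8), heading left
uniquely the one of 25 2-step routes that fits.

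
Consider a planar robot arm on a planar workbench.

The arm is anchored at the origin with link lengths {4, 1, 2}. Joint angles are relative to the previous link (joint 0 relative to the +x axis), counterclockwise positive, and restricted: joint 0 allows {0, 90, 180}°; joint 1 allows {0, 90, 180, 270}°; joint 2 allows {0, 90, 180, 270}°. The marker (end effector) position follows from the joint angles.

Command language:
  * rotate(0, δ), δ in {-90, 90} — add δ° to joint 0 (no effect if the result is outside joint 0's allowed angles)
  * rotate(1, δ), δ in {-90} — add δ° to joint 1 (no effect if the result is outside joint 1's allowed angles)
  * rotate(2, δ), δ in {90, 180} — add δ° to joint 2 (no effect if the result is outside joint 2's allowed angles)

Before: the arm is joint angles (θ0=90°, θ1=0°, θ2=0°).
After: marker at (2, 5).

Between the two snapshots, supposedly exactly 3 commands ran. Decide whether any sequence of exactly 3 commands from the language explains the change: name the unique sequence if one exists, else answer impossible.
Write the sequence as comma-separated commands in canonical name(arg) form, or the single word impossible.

rotate(2, 90), rotate(2, 90), rotate(2, 90)

from: joint angles (θ0=90°, θ1=0°, θ2=0°)
step 1 (rotate(2, 90)): joint angles (θ0=90°, θ1=0°, θ2=90°)
step 2 (rotate(2, 90)): joint angles (θ0=90°, θ1=0°, θ2=180°)
step 3 (rotate(2, 90)): joint angles (θ0=90°, θ1=0°, θ2=270°)
all 125 alternatives checked — unique.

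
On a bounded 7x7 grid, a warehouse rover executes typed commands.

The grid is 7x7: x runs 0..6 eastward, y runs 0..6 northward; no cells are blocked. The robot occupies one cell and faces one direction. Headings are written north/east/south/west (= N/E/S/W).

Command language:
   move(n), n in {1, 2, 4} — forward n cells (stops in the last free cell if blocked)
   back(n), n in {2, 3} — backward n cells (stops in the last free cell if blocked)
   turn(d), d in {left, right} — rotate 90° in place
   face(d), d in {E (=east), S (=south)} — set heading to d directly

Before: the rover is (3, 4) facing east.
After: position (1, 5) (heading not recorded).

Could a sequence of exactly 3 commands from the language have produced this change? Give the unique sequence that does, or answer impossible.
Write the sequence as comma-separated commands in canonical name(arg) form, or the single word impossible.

key: running move(1) before back(2) would end elsewhere — order is forced
start: (3, 4) facing east
[1] after back(2): (1, 4) facing east
[2] after turn(left): (1, 4) facing north
[3] after move(1): (1, 5) facing north
no rival 3-sequence matches.

back(2), turn(left), move(1)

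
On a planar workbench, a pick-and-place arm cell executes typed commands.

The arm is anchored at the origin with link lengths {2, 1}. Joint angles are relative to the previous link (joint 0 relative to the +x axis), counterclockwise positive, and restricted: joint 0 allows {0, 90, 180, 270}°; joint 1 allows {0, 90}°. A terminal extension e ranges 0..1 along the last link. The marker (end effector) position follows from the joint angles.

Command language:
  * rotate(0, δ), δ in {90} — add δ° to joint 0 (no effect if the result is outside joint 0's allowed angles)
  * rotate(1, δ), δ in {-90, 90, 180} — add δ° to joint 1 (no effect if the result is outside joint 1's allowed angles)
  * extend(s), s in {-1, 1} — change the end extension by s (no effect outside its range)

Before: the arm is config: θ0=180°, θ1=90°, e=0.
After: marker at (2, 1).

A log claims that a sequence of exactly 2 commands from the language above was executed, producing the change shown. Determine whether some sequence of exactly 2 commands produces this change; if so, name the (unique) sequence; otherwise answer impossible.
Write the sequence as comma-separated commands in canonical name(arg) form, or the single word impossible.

rotate(0, 90), rotate(0, 90)

initial: config: θ0=180°, θ1=90°, e=0
1. rotate(0, 90) → config: θ0=270°, θ1=90°, e=0
2. rotate(0, 90) → config: θ0=0°, θ1=90°, e=0
uniquely the one of 36 2-step routes that fits.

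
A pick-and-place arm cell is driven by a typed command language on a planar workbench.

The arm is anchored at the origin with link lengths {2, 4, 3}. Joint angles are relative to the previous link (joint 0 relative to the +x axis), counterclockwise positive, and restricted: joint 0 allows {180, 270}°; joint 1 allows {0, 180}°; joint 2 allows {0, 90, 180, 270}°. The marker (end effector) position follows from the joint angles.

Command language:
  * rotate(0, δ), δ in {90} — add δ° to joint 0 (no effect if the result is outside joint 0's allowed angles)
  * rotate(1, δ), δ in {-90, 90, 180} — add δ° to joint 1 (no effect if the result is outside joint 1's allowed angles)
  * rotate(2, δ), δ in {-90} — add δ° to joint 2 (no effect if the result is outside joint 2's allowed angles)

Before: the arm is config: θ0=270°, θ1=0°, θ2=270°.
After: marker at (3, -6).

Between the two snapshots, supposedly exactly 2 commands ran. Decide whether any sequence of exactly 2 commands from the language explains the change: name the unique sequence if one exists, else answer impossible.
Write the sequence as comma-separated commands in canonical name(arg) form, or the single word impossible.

initial: config: θ0=270°, θ1=0°, θ2=270°
[1] after rotate(2, -90): config: θ0=270°, θ1=0°, θ2=180°
[2] after rotate(2, -90): config: θ0=270°, θ1=0°, θ2=90°
no other 2-command option fits: unique.

rotate(2, -90), rotate(2, -90)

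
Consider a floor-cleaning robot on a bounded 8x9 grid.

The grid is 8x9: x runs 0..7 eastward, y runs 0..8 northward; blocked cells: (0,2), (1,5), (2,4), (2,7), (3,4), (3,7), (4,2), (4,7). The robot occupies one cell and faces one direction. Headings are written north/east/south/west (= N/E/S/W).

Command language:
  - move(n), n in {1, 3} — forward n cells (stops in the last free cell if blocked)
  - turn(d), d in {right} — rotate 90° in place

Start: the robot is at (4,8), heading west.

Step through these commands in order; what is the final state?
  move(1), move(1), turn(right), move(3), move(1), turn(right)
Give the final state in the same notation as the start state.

at (2,8), heading east

begin: at (4,8), heading west
1. move(1) → at (3,8), heading west
2. move(1) → at (2,8), heading west
3. turn(right) → at (2,8), heading north
4. move(3) → at (2,8), heading north
5. move(1) → at (2,8), heading north
6. turn(right) → at (2,8), heading east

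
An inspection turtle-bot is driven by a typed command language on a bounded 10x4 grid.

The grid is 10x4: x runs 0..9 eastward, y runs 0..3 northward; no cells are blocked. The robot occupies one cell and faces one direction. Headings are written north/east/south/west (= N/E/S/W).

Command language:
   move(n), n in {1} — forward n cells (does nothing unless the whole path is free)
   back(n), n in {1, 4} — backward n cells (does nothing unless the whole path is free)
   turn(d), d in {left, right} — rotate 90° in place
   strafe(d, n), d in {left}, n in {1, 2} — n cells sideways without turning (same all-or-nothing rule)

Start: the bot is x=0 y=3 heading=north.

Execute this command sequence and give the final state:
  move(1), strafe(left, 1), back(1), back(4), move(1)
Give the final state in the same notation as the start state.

start: x=0 y=3 heading=north
step 1 (move(1)): x=0 y=3 heading=north
step 2 (strafe(left, 1)): x=0 y=3 heading=north
step 3 (back(1)): x=0 y=2 heading=north
step 4 (back(4)): x=0 y=2 heading=north
step 5 (move(1)): x=0 y=3 heading=north

x=0 y=3 heading=north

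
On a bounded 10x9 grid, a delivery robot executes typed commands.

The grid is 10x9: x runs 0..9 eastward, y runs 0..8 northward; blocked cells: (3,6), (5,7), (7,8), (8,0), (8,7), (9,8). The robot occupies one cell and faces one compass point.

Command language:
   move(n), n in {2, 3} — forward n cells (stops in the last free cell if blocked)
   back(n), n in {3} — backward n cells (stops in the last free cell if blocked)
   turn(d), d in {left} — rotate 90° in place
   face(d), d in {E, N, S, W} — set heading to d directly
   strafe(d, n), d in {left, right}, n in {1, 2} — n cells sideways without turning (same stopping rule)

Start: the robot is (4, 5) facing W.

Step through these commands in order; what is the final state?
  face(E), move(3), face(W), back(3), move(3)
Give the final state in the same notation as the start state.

t0: (4, 5) facing W
1. face(E) → (4, 5) facing E
2. move(3) → (7, 5) facing E
3. face(W) → (7, 5) facing W
4. back(3) → (9, 5) facing W
5. move(3) → (6, 5) facing W

(6, 5) facing W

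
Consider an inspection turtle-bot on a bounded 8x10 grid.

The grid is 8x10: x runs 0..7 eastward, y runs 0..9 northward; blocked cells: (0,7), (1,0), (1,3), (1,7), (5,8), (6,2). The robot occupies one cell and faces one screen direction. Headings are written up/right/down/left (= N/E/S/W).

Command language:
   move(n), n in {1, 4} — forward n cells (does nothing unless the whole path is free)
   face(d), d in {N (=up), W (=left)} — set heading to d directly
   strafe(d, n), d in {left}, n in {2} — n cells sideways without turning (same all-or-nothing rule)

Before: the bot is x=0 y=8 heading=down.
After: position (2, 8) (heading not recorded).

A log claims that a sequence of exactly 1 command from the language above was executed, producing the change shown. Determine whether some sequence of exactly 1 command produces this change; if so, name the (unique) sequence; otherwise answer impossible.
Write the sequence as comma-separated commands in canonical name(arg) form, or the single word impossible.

strafe(left, 2)

initial: x=0 y=8 heading=down
[1] after strafe(left, 2): x=2 y=8 heading=down
no rival 1-sequence matches.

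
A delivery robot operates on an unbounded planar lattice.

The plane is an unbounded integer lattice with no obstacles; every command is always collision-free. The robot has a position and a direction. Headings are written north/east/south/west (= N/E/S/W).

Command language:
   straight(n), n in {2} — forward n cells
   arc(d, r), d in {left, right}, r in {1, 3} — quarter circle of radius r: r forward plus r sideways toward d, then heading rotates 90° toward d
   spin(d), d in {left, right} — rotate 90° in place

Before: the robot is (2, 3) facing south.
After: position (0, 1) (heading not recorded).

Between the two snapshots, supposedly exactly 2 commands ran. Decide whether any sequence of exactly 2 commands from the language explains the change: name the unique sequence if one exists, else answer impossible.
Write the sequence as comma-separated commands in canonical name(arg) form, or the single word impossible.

arc(right, 1), arc(left, 1)

key: running arc(left, 1) before arc(right, 1) would end elsewhere — order is forced
start: (2, 3) facing south
t=1 arc(right, 1) ⇒ (1, 2) facing west
t=2 arc(left, 1) ⇒ (0, 1) facing south
no rival 2-sequence matches.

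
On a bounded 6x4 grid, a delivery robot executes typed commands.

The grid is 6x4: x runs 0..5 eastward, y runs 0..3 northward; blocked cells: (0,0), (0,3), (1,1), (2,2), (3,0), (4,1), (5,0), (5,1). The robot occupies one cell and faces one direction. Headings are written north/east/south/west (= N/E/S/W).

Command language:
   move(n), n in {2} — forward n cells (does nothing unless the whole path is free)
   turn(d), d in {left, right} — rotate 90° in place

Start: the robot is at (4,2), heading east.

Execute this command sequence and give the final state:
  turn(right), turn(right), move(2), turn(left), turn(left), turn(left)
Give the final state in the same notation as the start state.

at (4,2), heading north

begin: at (4,2), heading east
t=1 turn(right) ⇒ at (4,2), heading south
t=2 turn(right) ⇒ at (4,2), heading west
t=3 move(2) ⇒ at (4,2), heading west
t=4 turn(left) ⇒ at (4,2), heading south
t=5 turn(left) ⇒ at (4,2), heading east
t=6 turn(left) ⇒ at (4,2), heading north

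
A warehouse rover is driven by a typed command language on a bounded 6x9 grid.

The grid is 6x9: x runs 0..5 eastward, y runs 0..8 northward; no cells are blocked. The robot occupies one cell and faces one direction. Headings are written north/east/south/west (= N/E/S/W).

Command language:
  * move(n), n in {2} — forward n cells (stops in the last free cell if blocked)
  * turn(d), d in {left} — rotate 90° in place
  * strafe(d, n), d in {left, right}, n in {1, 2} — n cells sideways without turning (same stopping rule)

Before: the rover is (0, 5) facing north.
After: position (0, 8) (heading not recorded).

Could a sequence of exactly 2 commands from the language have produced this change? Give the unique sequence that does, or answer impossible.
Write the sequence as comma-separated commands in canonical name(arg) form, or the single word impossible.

move(2), move(2)

key: the second move(2) runs into the grid edge before its full distance
start: (0, 5) facing north
step 1 (move(2)): (0, 7) facing north
step 2 (move(2)): (0, 8) facing north
all 36 alternatives checked — unique.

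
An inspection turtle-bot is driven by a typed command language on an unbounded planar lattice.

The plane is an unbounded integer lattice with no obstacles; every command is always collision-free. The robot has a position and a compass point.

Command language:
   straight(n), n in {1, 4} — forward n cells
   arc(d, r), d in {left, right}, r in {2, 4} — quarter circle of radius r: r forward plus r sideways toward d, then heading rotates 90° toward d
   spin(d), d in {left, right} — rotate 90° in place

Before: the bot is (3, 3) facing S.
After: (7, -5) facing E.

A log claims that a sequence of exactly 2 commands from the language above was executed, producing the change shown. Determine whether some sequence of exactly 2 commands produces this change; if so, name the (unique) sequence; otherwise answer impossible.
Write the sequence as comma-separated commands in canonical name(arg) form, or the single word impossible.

straight(4), arc(left, 4)

key: order matters: swapping straight(4) and arc(left, 4) lands elsewhere
from: (3, 3) facing S
step 1 (straight(4)): (3, -1) facing S
step 2 (arc(left, 4)): (7, -5) facing E
no rival 2-sequence matches.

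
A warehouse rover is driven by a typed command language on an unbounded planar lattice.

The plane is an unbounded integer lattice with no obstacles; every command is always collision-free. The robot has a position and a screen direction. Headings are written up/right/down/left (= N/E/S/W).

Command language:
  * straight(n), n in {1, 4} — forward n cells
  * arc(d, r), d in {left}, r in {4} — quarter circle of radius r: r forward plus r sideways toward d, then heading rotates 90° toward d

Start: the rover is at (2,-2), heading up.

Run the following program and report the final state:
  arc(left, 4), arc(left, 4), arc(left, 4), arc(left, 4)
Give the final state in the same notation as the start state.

from: at (2,-2), heading up
1. arc(left, 4) → at (-2,2), heading left
2. arc(left, 4) → at (-6,-2), heading down
3. arc(left, 4) → at (-2,-6), heading right
4. arc(left, 4) → at (2,-2), heading up

at (2,-2), heading up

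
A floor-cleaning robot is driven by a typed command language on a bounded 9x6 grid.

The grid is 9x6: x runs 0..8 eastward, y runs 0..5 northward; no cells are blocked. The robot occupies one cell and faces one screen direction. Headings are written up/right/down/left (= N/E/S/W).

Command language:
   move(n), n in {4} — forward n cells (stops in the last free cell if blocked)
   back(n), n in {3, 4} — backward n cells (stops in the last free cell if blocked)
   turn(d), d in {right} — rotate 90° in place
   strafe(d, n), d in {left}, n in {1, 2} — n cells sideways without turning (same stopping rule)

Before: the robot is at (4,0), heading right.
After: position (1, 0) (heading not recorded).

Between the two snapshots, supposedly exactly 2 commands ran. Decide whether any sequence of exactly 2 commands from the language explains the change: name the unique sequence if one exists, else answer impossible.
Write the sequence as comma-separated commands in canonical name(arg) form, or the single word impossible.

back(3), turn(right)

key: running turn(right) before back(3) would end elsewhere — order is forced
initial: at (4,0), heading right
t=1 back(3) ⇒ at (1,0), heading right
t=2 turn(right) ⇒ at (1,0), heading down
no rival 2-sequence matches.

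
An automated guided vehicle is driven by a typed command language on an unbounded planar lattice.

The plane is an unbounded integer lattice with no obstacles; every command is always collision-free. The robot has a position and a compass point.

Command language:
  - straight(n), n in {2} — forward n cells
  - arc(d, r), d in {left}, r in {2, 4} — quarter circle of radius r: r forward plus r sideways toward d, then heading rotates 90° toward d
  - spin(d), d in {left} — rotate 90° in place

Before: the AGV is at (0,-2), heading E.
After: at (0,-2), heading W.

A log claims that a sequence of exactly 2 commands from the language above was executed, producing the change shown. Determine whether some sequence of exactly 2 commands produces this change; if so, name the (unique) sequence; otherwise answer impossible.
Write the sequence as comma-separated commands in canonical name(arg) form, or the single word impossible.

key: (0,-2) unmoved — no command in the sequence translates
initial: at (0,-2), heading E
[1] after spin(left): at (0,-2), heading N
[2] after spin(left): at (0,-2), heading W
uniquely the one of 16 2-step routes that fits.

spin(left), spin(left)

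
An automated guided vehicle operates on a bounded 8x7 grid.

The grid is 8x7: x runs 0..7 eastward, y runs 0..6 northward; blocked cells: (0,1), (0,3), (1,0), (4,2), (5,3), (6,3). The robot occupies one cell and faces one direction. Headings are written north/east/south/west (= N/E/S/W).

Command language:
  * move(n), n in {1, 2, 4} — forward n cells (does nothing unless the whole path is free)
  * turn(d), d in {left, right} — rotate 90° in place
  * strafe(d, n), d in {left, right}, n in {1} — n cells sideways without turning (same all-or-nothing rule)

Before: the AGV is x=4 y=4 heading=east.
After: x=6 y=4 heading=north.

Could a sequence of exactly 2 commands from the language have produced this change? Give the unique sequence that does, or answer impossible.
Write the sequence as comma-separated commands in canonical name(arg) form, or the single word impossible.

move(2), turn(left)

key: position moved to (6,4) AND the heading swung to N — translation plus rotation needed
initial: x=4 y=4 heading=east
[1] after move(2): x=6 y=4 heading=east
[2] after turn(left): x=6 y=4 heading=north
no other 2-command option fits: unique.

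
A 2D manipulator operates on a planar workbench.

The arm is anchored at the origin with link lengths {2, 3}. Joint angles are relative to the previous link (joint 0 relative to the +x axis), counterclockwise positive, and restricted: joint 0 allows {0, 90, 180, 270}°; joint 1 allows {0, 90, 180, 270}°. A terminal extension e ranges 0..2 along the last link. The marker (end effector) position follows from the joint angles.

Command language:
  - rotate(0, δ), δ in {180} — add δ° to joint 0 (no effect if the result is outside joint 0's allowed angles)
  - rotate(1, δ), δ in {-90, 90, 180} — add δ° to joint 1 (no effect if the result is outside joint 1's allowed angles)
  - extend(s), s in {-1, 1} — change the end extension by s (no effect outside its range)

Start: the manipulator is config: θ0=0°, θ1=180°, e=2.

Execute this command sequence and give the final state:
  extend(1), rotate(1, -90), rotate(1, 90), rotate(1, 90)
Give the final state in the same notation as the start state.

config: θ0=0°, θ1=270°, e=2

start: config: θ0=0°, θ1=180°, e=2
1. extend(1) → config: θ0=0°, θ1=180°, e=2
2. rotate(1, -90) → config: θ0=0°, θ1=90°, e=2
3. rotate(1, 90) → config: θ0=0°, θ1=180°, e=2
4. rotate(1, 90) → config: θ0=0°, θ1=270°, e=2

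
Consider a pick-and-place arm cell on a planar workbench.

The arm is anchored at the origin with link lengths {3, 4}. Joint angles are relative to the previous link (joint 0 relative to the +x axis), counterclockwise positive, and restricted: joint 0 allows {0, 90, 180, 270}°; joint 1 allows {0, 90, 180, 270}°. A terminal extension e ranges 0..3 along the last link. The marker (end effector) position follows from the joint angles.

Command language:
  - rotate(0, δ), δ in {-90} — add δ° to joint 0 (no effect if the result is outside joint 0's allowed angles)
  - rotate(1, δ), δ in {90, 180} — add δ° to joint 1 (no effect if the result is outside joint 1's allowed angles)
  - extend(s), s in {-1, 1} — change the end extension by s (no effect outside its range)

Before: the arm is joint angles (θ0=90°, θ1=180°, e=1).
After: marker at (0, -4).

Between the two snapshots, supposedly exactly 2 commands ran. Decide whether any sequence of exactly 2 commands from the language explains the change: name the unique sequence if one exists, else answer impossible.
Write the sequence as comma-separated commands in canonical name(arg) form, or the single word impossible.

extend(1), extend(1)

initial: joint angles (θ0=90°, θ1=180°, e=1)
[1] after extend(1): joint angles (θ0=90°, θ1=180°, e=2)
[2] after extend(1): joint angles (θ0=90°, θ1=180°, e=3)
uniquely the one of 25 2-step routes that fits.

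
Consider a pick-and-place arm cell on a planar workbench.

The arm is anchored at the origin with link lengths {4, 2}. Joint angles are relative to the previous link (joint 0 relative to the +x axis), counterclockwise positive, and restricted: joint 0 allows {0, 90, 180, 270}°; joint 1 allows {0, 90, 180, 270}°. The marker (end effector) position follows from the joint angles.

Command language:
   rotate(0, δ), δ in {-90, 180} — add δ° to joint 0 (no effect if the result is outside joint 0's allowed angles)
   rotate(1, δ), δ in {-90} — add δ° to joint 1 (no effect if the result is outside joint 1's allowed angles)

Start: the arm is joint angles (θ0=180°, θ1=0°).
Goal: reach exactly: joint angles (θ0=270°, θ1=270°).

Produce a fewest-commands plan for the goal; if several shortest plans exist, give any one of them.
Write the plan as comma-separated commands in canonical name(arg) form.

t0: joint angles (θ0=180°, θ1=0°)
1. rotate(0, -90) → joint angles (θ0=90°, θ1=0°)
2. rotate(0, 180) → joint angles (θ0=270°, θ1=0°)
3. rotate(1, -90) → joint angles (θ0=270°, θ1=270°)
nothing shorter than 3 reaches the goal.

rotate(0, -90), rotate(0, 180), rotate(1, -90)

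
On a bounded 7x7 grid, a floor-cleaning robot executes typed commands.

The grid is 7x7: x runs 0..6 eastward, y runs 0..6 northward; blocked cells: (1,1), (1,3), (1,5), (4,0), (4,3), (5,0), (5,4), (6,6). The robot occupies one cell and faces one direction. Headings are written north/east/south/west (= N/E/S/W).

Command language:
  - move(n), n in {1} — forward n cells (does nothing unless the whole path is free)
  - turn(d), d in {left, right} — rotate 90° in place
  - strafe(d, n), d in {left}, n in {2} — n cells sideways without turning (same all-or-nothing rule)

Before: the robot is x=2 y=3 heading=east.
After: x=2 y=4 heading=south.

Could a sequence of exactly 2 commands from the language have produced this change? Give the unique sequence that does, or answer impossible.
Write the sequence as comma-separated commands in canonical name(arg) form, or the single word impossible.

all 16 sequences checked — none match.

impossible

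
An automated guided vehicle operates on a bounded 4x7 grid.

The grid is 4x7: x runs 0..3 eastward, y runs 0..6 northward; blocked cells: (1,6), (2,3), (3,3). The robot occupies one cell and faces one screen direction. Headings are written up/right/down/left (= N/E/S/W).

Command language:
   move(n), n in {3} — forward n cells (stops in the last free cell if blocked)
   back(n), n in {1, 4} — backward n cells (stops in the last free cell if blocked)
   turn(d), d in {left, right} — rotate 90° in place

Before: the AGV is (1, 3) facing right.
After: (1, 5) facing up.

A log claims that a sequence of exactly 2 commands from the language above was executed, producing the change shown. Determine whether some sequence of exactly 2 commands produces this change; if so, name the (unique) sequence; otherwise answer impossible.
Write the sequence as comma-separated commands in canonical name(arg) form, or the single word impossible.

key: order matters: swapping turn(left) and move(3) lands elsewhere
start: (1, 3) facing right
1. turn(left) → (1, 3) facing up
2. move(3) → (1, 5) facing up
no other 2-command option fits: unique.

turn(left), move(3)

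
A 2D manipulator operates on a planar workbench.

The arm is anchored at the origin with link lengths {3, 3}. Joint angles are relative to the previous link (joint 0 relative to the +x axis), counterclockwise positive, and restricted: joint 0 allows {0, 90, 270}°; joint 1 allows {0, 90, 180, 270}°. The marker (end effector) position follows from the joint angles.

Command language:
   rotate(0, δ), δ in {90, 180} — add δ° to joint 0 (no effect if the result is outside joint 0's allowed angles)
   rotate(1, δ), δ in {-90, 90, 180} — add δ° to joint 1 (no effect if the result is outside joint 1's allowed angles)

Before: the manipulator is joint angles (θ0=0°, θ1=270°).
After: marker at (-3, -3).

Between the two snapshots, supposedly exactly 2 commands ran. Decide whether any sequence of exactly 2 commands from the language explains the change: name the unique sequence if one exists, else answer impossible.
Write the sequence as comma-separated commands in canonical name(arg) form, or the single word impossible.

key: order matters: swapping rotate(0, 90) and rotate(0, 180) lands elsewhere
start: joint angles (θ0=0°, θ1=270°)
step 1 (rotate(0, 90)): joint angles (θ0=90°, θ1=270°)
step 2 (rotate(0, 180)): joint angles (θ0=270°, θ1=270°)
all 25 alternatives checked — unique.

rotate(0, 90), rotate(0, 180)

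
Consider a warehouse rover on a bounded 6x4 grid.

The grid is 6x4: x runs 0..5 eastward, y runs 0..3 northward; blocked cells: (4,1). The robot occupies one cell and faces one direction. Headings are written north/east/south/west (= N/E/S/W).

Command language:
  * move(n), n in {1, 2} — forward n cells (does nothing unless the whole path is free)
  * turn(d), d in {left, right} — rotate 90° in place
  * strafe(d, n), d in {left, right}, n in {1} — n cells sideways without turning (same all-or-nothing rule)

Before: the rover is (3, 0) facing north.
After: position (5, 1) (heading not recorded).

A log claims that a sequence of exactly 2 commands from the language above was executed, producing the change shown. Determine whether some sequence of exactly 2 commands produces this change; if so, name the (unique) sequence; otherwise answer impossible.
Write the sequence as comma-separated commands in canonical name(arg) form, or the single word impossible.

all 36 sequences checked — none match.

impossible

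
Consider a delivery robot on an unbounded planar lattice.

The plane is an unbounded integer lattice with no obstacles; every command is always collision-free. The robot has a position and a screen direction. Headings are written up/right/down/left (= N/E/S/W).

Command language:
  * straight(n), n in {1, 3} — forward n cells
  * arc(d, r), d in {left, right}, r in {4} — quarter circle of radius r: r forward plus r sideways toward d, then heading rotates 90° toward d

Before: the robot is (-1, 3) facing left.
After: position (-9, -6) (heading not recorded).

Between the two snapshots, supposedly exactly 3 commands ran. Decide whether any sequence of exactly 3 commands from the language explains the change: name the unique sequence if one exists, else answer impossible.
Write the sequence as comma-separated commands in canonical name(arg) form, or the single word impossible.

key: running arc(right, 4) before arc(left, 4) would end elsewhere — order is forced
t0: (-1, 3) facing left
t=1 arc(left, 4) ⇒ (-5, -1) facing down
t=2 straight(1) ⇒ (-5, -2) facing down
t=3 arc(right, 4) ⇒ (-9, -6) facing left
uniquely the one of 64 3-step routes that fits.

arc(left, 4), straight(1), arc(right, 4)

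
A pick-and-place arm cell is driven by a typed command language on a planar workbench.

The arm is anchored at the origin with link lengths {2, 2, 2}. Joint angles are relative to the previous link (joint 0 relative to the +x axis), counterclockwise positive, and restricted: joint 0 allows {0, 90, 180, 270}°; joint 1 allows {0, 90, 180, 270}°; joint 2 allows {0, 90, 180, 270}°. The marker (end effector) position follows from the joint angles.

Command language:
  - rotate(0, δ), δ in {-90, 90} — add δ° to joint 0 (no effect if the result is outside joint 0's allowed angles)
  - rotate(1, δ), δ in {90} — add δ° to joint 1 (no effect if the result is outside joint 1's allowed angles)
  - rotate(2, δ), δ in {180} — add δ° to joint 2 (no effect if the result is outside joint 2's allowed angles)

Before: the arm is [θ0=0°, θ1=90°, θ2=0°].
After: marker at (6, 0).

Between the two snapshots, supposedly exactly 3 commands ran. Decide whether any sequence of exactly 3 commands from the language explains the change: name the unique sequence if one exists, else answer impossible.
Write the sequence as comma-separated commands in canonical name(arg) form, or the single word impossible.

rotate(1, 90), rotate(1, 90), rotate(1, 90)

t0: [θ0=0°, θ1=90°, θ2=0°]
t=1 rotate(1, 90) ⇒ [θ0=0°, θ1=180°, θ2=0°]
t=2 rotate(1, 90) ⇒ [θ0=0°, θ1=270°, θ2=0°]
t=3 rotate(1, 90) ⇒ [θ0=0°, θ1=0°, θ2=0°]
all 64 alternatives checked — unique.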